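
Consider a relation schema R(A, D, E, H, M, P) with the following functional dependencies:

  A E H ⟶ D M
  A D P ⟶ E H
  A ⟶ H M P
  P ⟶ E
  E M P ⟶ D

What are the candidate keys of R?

{A}

{A}⁺: A→HMP adds H, M, P; P→E adds E; EMP→D adds D → {A, D, E, H, M, P}.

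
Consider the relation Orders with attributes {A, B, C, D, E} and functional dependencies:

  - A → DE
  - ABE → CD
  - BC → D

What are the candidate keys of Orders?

Attributes A, B never appear on any right-hand side, so every candidate key must contain {A, B}.
{A, B}⁺ = {A, B, C, D, E}, which is all of the schema, so {A, B} is the only candidate key.

AB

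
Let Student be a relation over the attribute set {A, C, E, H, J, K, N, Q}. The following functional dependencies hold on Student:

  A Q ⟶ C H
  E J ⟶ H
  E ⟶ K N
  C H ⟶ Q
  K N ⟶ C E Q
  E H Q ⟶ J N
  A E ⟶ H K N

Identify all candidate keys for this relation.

AE, AKN

{A, E}⁺: E→KN adds K, N; KN→CEQ adds C, Q; AE→HKN adds H; EHQ→JN adds J → {A, C, E, H, J, K, N, Q}. Minimal: {E}⁺ = {C, E, K, N, Q}; {A}⁺ = {A} — none reach the full schema.
{A, K, N}⁺: KN→CEQ adds C, E, Q; AE→HKN adds H; EHQ→JN adds J → {A, C, E, H, J, K, N, Q}. Minimal: {K, N}⁺ = {C, E, K, N, Q}; {A, N}⁺ = {A, N}; {A, K}⁺ = {A, K} — none reach the full schema.
Any other superkey contains one of these as a subset, so there are no further candidate keys.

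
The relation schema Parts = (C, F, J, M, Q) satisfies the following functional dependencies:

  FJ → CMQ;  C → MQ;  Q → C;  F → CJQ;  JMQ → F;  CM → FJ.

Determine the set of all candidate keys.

{C}; {F}; {Q}

{C}⁺: C→MQ adds M, Q; CM→FJ adds F, J → {C, F, J, M, Q}.
{F}⁺: F→CJQ adds C, J, Q; FJ→CMQ adds M → {C, F, J, M, Q}.
{Q}⁺: Q→C adds C; C→MQ adds M; CM→FJ adds F, J → {C, F, J, M, Q}.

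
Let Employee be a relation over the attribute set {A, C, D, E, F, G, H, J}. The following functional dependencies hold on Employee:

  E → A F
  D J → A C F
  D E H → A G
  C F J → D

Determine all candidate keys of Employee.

(C, E, H, J), (D, E, H, J)

Attributes E, H, J never appear on any right-hand side, so every candidate key must contain {E, H, J}.
{E, H, J}⁺ = {A, E, F, H, J}, which is not all of the schema, so we must add further attributes.
{C, E, H, J}⁺: E→AF adds A, F; CFJ→D adds D; DEH→AG adds G → {A, C, D, E, F, G, H, J}. Minimal: {E, H, J}⁺ = {A, E, F, H, J}; {C, H, J}⁺ = {C, H, J}; {C, E, J}⁺ = {A, C, D, E, F, J}; … — none reach the full schema.
{D, E, H, J}⁺: E→AF adds A, F; DJ→ACF adds C; DEH→AG adds G → {A, C, D, E, F, G, H, J}. Minimal: {E, H, J}⁺ = {A, E, F, H, J}; {D, H, J}⁺ = {A, C, D, F, H, J}; {D, E, J}⁺ = {A, C, D, E, F, J}; … — none reach the full schema.
Any other superkey contains one of these as a subset, so there are no further candidate keys.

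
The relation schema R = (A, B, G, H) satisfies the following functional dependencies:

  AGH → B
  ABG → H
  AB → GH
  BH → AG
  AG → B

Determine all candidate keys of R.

{A, B}⁺: AB→GH adds G, H → {A, B, G, H}.
{A, G}⁺: AG→B adds B; ABG→H adds H → {A, B, G, H}.
{B, H}⁺: BH→AG adds A, G → {A, B, G, H}.
Any other superkey contains one of these as a subset, so there are no further candidate keys.

(A, B), (A, G), (B, H)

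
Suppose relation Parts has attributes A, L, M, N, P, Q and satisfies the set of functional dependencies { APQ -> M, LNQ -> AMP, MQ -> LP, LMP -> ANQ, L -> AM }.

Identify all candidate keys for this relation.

{L, P}⁺: L→AM adds A, M; LMP→ANQ adds N, Q → {A, L, M, N, P, Q}. Minimal: {P}⁺ = {P}; {L}⁺ = {A, L, M} — none reach the full schema.
{L, Q}⁺: L→AM adds A, M; MQ→LP adds P; LMP→ANQ adds N → {A, L, M, N, P, Q}. Minimal: {Q}⁺ = {Q}; {L}⁺ = {A, L, M} — none reach the full schema.
{M, Q}⁺: MQ→LP adds L, P; LMP→ANQ adds A, N → {A, L, M, N, P, Q}. Minimal: {Q}⁺ = {Q}; {M}⁺ = {M} — none reach the full schema.
{A, P, Q}⁺: APQ→M adds M; MQ→LP adds L; LMP→ANQ adds N → {A, L, M, N, P, Q}. Minimal: {P, Q}⁺ = {P, Q}; {A, Q}⁺ = {A, Q}; {A, P}⁺ = {A, P} — none reach the full schema.
Any other superkey contains one of these as a subset, so there are no further candidate keys.

{L, P}; {L, Q}; {M, Q}; {A, P, Q}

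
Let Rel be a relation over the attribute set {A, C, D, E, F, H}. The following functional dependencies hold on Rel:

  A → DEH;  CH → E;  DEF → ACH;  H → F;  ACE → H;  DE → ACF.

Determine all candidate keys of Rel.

{A}; {D, E}; {C, D, H}

{A}⁺: A→DEH adds D, E, H; H→F adds F; DE→ACF adds C → {A, C, D, E, F, H}.
{D, E}⁺: DE→ACF adds A, C, F; A→DEH adds H → {A, C, D, E, F, H}. Minimal: {E}⁺ = {E}; {D}⁺ = {D} — none reach the full schema.
{C, D, H}⁺: CH→E adds E; H→F adds F; DE→ACF adds A → {A, C, D, E, F, H}. Minimal: {D, H}⁺ = {D, F, H}; {C, H}⁺ = {C, E, F, H}; {C, D}⁺ = {C, D} — none reach the full schema.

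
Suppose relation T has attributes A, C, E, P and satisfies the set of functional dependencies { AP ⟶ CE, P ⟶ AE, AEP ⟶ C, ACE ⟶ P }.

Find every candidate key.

{P}; {A, C, E}

{P}⁺: P→AE adds A, E; AEP→C adds C → {A, C, E, P}.
{A, C, E}⁺: ACE→P adds P → {A, C, E, P}. Minimal: {C, E}⁺ = {C, E}; {A, E}⁺ = {A, E}; {A, C}⁺ = {A, C} — none reach the full schema.
Any other superkey contains one of these as a subset, so there are no further candidate keys.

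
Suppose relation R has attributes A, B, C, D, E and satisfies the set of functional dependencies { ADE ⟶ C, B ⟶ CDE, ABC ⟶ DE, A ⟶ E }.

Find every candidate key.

(A, B)

{A, B}⁺: B→CDE adds C, D, E → {A, B, C, D, E}. Minimal: {B}⁺ = {B, C, D, E}; {A}⁺ = {A, E} — none reach the full schema.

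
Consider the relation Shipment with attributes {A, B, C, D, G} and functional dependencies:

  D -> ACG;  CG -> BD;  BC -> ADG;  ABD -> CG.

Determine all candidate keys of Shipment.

{D}; {B, C}; {C, G}

{D}⁺: D→ACG adds A, C, G; CG→BD adds B → {A, B, C, D, G}.
{B, C}⁺: BC→ADG adds A, D, G → {A, B, C, D, G}.
{C, G}⁺: CG→BD adds B, D; BC→ADG adds A → {A, B, C, D, G}.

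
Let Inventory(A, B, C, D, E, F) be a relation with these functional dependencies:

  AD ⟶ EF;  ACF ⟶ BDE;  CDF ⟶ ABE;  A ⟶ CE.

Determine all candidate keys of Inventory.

(A, D); (A, F); (C, D, F)

{A, D}⁺: AD→EF adds E, F; A→CE adds C; ACF→BDE adds B → {A, B, C, D, E, F}. Minimal: {D}⁺ = {D}; {A}⁺ = {A, C, E} — none reach the full schema.
{A, F}⁺: A→CE adds C, E; ACF→BDE adds B, D → {A, B, C, D, E, F}. Minimal: {F}⁺ = {F}; {A}⁺ = {A, C, E} — none reach the full schema.
{C, D, F}⁺: CDF→ABE adds A, B, E → {A, B, C, D, E, F}. Minimal: {D, F}⁺ = {D, F}; {C, F}⁺ = {C, F}; {C, D}⁺ = {C, D} — none reach the full schema.
Any other superkey contains one of these as a subset, so there are no further candidate keys.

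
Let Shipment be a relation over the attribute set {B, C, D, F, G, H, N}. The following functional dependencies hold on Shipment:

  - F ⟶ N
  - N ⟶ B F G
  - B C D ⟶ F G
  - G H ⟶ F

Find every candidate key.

{B, C, D, H}, {C, D, F, H}, {C, D, G, H}, {C, D, H, N}

Attributes C, D, H never appear on any right-hand side, so every candidate key must contain {C, D, H}.
{C, D, H}⁺ = {C, D, H}, which is not all of the schema, so we must add further attributes.
{B, C, D, H}⁺: BCD→FG adds F, G; F→N adds N → {B, C, D, F, G, H, N}. Minimal: {C, D, H}⁺ = {C, D, H}; {B, D, H}⁺ = {B, D, H}; {B, C, H}⁺ = {B, C, H}; … — none reach the full schema.
{C, D, F, H}⁺: F→N adds N; N→BFG adds B, G → {B, C, D, F, G, H, N}. Minimal: {D, F, H}⁺ = {B, D, F, G, H, N}; {C, F, H}⁺ = {B, C, F, G, H, N}; {C, D, H}⁺ = {C, D, H}; … — none reach the full schema.
{C, D, G, H}⁺: GH→F adds F; F→N adds N; N→BFG adds B → {B, C, D, F, G, H, N}. Minimal: {D, G, H}⁺ = {B, D, F, G, H, N}; {C, G, H}⁺ = {B, C, F, G, H, N}; {C, D, H}⁺ = {C, D, H}; … — none reach the full schema.
{C, D, H, N}⁺: N→BFG adds B, F, G → {B, C, D, F, G, H, N}. Minimal: {D, H, N}⁺ = {B, D, F, G, H, N}; {C, H, N}⁺ = {B, C, F, G, H, N}; {C, D, N}⁺ = {B, C, D, F, G, N}; … — none reach the full schema.
Any other superkey contains one of these as a subset, so there are no further candidate keys.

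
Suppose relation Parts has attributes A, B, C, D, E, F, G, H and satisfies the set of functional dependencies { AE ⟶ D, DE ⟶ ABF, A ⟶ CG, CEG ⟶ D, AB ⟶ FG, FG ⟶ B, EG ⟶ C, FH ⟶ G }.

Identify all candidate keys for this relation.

Attributes E, H never appear on any right-hand side, so every candidate key must contain {E, H}.
{E, H}⁺ = {E, H}, which is not all of the schema, so we must add further attributes.
{A, E, H}⁺: AE→D adds D; DE→ABF adds B, F; A→CG adds C, G → {A, B, C, D, E, F, G, H}. Minimal: {E, H}⁺ = {E, H}; {A, H}⁺ = {A, C, G, H}; {A, E}⁺ = {A, B, C, D, E, F, G} — none reach the full schema.
{D, E, H}⁺: DE→ABF adds A, B, F; A→CG adds C, G → {A, B, C, D, E, F, G, H}. Minimal: {E, H}⁺ = {E, H}; {D, H}⁺ = {D, H}; {D, E}⁺ = {A, B, C, D, E, F, G} — none reach the full schema.
{E, F, H}⁺: FH→G adds G; FG→B adds B; EG→C adds C; CEG→D adds D; DE→ABF adds A → {A, B, C, D, E, F, G, H}. Minimal: {F, H}⁺ = {B, F, G, H}; {E, H}⁺ = {E, H}; {E, F}⁺ = {E, F} — none reach the full schema.
{E, G, H}⁺: EG→C adds C; CEG→D adds D; DE→ABF adds A, B, F → {A, B, C, D, E, F, G, H}. Minimal: {G, H}⁺ = {G, H}; {E, H}⁺ = {E, H}; {E, G}⁺ = {A, B, C, D, E, F, G} — none reach the full schema.

AEH, DEH, EFH, EGH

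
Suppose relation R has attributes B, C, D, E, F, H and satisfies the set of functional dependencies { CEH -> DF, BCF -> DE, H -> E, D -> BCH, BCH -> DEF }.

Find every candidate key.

(D), (C, H), (B, C, F)

{D}⁺: D→BCH adds B, C, H; BCH→DEF adds E, F → {B, C, D, E, F, H}.
{C, H}⁺: H→E adds E; CEH→DF adds D, F; D→BCH adds B → {B, C, D, E, F, H}. Minimal: {H}⁺ = {E, H}; {C}⁺ = {C} — none reach the full schema.
{B, C, F}⁺: BCF→DE adds D, E; D→BCH adds H → {B, C, D, E, F, H}. Minimal: {C, F}⁺ = {C, F}; {B, F}⁺ = {B, F}; {B, C}⁺ = {B, C} — none reach the full schema.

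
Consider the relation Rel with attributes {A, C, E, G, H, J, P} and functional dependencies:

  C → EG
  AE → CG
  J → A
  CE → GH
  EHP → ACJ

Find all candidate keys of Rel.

{C, P}, {A, E, P}, {E, H, P}, {E, J, P}

{C, P}⁺: C→EG adds E, G; CE→GH adds H; EHP→ACJ adds A, J → {A, C, E, G, H, J, P}.
{A, E, P}⁺: AE→CG adds C, G; CE→GH adds H; EHP→ACJ adds J → {A, C, E, G, H, J, P}.
{E, H, P}⁺: EHP→ACJ adds A, C, J; C→EG adds G → {A, C, E, G, H, J, P}.
{E, J, P}⁺: J→A adds A; AE→CG adds C, G; CE→GH adds H → {A, C, E, G, H, J, P}.
Any other superkey contains one of these as a subset, so there are no further candidate keys.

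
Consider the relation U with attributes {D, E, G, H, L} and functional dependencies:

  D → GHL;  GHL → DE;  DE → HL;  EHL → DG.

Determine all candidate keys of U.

{D}⁺: D→GHL adds G, H, L; GHL→DE adds E → {D, E, G, H, L}.
{E, H, L}⁺: EHL→DG adds D, G → {D, E, G, H, L}.
{G, H, L}⁺: GHL→DE adds D, E → {D, E, G, H, L}.

{D}, {E, H, L}, {G, H, L}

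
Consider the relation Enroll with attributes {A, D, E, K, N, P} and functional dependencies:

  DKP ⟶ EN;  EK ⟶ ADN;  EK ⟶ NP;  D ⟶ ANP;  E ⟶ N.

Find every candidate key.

Attribute K never appears on the right-hand side of any dependency, so K must belong to every candidate key.
{K}⁺ = {K}, which is not all of the schema, so we must add further attributes.
{D, K}⁺: D→ANP adds A, N, P; DKP→EN adds E → {A, D, E, K, N, P}. Minimal: {K}⁺ = {K}; {D}⁺ = {A, D, N, P} — none reach the full schema.
{E, K}⁺: EK→ADN adds A, D, N; EK→NP adds P → {A, D, E, K, N, P}. Minimal: {K}⁺ = {K}; {E}⁺ = {E, N} — none reach the full schema.

{D, K}, {E, K}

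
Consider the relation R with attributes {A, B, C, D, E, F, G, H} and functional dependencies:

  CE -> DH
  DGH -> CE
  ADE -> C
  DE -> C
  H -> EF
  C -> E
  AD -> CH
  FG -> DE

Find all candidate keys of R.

{A, B, C, G}; {A, B, D, G}; {A, B, F, G}; {A, B, G, H}

Attributes A, B, G never appear on any right-hand side, so every candidate key must contain {A, B, G}.
{A, B, G}⁺ = {A, B, G}, which is not all of the schema, so we must add further attributes.
{A, B, C, G}⁺: C→E adds E; CE→DH adds D, H; H→EF adds F → {A, B, C, D, E, F, G, H}.
{A, B, D, G}⁺: AD→CH adds C, H; DGH→CE adds E; H→EF adds F → {A, B, C, D, E, F, G, H}.
{A, B, F, G}⁺: FG→DE adds D, E; ADE→C adds C; AD→CH adds H → {A, B, C, D, E, F, G, H}.
{A, B, G, H}⁺: H→EF adds E, F; FG→DE adds D; DGH→CE adds C → {A, B, C, D, E, F, G, H}.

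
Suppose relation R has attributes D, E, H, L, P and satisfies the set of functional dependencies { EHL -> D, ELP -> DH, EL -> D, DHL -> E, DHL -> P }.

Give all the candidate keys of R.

Attribute L never appears on the right-hand side of any dependency, so L must belong to every candidate key.
{L}⁺ = {L}, which is not all of the schema, so we must add further attributes.
{D, H, L}⁺: DHL→E adds E; DHL→P adds P → {D, E, H, L, P}.
{E, H, L}⁺: EHL→D adds D; DHL→P adds P → {D, E, H, L, P}.
{E, L, P}⁺: ELP→DH adds D, H → {D, E, H, L, P}.
Any other superkey contains one of these as a subset, so there are no further candidate keys.

(D, H, L), (E, H, L), (E, L, P)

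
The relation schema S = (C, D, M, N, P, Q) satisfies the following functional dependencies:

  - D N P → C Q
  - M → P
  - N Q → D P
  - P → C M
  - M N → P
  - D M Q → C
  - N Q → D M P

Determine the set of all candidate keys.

(N, Q), (D, M, N), (D, N, P)

Attribute N never appears on the right-hand side of any dependency, so N must belong to every candidate key.
{N}⁺ = {N}, which is not all of the schema, so we must add further attributes.
{N, Q}⁺: NQ→DP adds D, P; P→CM adds C, M → {C, D, M, N, P, Q}. Minimal: {Q}⁺ = {Q}; {N}⁺ = {N} — none reach the full schema.
{D, M, N}⁺: M→P adds P; P→CM adds C; DNP→CQ adds Q → {C, D, M, N, P, Q}. Minimal: {M, N}⁺ = {C, M, N, P}; {D, N}⁺ = {D, N}; {D, M}⁺ = {C, D, M, P} — none reach the full schema.
{D, N, P}⁺: DNP→CQ adds C, Q; P→CM adds M → {C, D, M, N, P, Q}. Minimal: {N, P}⁺ = {C, M, N, P}; {D, P}⁺ = {C, D, M, P}; {D, N}⁺ = {D, N} — none reach the full schema.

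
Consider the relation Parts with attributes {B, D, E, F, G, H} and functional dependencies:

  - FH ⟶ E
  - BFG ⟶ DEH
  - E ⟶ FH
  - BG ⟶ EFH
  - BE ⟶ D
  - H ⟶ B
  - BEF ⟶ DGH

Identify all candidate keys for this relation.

{E}; {B, G}; {F, H}; {G, H}

{E}⁺: E→FH adds F, H; H→B adds B; BEF→DGH adds D, G → {B, D, E, F, G, H}.
{B, G}⁺: BG→EFH adds E, F, H; BE→D adds D → {B, D, E, F, G, H}. Minimal: {G}⁺ = {G}; {B}⁺ = {B} — none reach the full schema.
{F, H}⁺: FH→E adds E; H→B adds B; BEF→DGH adds D, G → {B, D, E, F, G, H}. Minimal: {H}⁺ = {B, H}; {F}⁺ = {F} — none reach the full schema.
{G, H}⁺: H→B adds B; BG→EFH adds E, F; BE→D adds D → {B, D, E, F, G, H}. Minimal: {H}⁺ = {B, H}; {G}⁺ = {G} — none reach the full schema.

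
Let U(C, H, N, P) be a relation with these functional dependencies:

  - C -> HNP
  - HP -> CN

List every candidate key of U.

{C}⁺: C→HNP adds H, N, P → {C, H, N, P}.
{H, P}⁺: HP→CN adds C, N → {C, H, N, P}. Minimal: {P}⁺ = {P}; {H}⁺ = {H} — none reach the full schema.

{C}, {H, P}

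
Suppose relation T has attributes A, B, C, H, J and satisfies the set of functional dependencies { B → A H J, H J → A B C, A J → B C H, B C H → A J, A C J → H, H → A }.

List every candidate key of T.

{B}⁺: B→AHJ adds A, H, J; HJ→ABC adds C → {A, B, C, H, J}.
{A, J}⁺: AJ→BCH adds B, C, H → {A, B, C, H, J}. Minimal: {J}⁺ = {J}; {A}⁺ = {A} — none reach the full schema.
{H, J}⁺: HJ→ABC adds A, B, C → {A, B, C, H, J}. Minimal: {J}⁺ = {J}; {H}⁺ = {A, H} — none reach the full schema.
Any other superkey contains one of these as a subset, so there are no further candidate keys.

{B}; {A, J}; {H, J}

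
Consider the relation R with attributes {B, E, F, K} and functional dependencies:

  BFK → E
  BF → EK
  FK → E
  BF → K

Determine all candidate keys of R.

{B, F}

{B, F}⁺: BF→EK adds E, K → {B, E, F, K}.
No other minimal superkey exists.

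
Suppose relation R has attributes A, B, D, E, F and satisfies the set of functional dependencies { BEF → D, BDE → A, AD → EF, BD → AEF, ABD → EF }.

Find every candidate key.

{B, D}, {B, E, F}

Attribute B never appears on the right-hand side of any dependency, so B must belong to every candidate key.
{B}⁺ = {B}, which is not all of the schema, so we must add further attributes.
{B, D}⁺: BD→AEF adds A, E, F → {A, B, D, E, F}. Minimal: {D}⁺ = {D}; {B}⁺ = {B} — none reach the full schema.
{B, E, F}⁺: BEF→D adds D; BDE→A adds A → {A, B, D, E, F}. Minimal: {E, F}⁺ = {E, F}; {B, F}⁺ = {B, F}; {B, E}⁺ = {B, E} — none reach the full schema.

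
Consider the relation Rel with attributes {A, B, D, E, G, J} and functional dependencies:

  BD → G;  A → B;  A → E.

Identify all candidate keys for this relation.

ADJ

{A, D, J}⁺: A→B adds B; A→E adds E; BD→G adds G → {A, B, D, E, G, J}.
No other minimal superkey exists.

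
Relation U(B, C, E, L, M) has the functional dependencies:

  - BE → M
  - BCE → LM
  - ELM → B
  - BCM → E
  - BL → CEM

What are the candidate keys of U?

{B, L}⁺: BL→CEM adds C, E, M → {B, C, E, L, M}. Minimal: {L}⁺ = {L}; {B}⁺ = {B} — none reach the full schema.
{B, C, E}⁺: BE→M adds M; BCE→LM adds L → {B, C, E, L, M}. Minimal: {C, E}⁺ = {C, E}; {B, E}⁺ = {B, E, M}; {B, C}⁺ = {B, C} — none reach the full schema.
{B, C, M}⁺: BCM→E adds E; BCE→LM adds L → {B, C, E, L, M}. Minimal: {C, M}⁺ = {C, M}; {B, M}⁺ = {B, M}; {B, C}⁺ = {B, C} — none reach the full schema.
{E, L, M}⁺: ELM→B adds B; BL→CEM adds C → {B, C, E, L, M}. Minimal: {L, M}⁺ = {L, M}; {E, M}⁺ = {E, M}; {E, L}⁺ = {E, L} — none reach the full schema.

BL, BCE, BCM, ELM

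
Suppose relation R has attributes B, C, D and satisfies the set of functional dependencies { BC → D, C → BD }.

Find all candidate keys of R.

Attribute C never appears on the right-hand side of any dependency, so C must belong to every candidate key.
{C}⁺ = {B, C, D}, which is all of the schema, so {C} is the only candidate key.

(C)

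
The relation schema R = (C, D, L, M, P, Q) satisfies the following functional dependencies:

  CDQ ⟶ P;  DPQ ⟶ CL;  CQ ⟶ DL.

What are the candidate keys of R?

Attributes M, Q never appear on any right-hand side, so every candidate key must contain {M, Q}.
{M, Q}⁺ = {M, Q}, which is not all of the schema, so we must add further attributes.
{C, M, Q}⁺: CQ→DL adds D, L; CDQ→P adds P → {C, D, L, M, P, Q}. Minimal: {M, Q}⁺ = {M, Q}; {C, Q}⁺ = {C, D, L, P, Q}; {C, M}⁺ = {C, M} — none reach the full schema.
{D, M, P, Q}⁺: DPQ→CL adds C, L → {C, D, L, M, P, Q}. Minimal: {M, P, Q}⁺ = {M, P, Q}; {D, P, Q}⁺ = {C, D, L, P, Q}; {D, M, Q}⁺ = {D, M, Q}; … — none reach the full schema.

{C, M, Q}; {D, M, P, Q}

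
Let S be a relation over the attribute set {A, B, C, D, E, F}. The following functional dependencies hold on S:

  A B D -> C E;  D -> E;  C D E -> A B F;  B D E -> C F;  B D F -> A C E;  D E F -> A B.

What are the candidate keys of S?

{B, D}, {C, D}, {D, F}

{B, D}⁺: D→E adds E; BDE→CF adds C, F; BDF→ACE adds A → {A, B, C, D, E, F}.
{C, D}⁺: D→E adds E; CDE→ABF adds A, B, F → {A, B, C, D, E, F}.
{D, F}⁺: D→E adds E; DEF→AB adds A, B; ABD→CE adds C → {A, B, C, D, E, F}.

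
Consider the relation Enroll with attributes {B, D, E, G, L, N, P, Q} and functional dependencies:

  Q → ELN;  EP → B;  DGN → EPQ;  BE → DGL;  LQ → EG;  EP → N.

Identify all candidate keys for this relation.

{B, Q}⁺: Q→ELN adds E, L, N; BE→DGL adds D, G; DGN→EPQ adds P → {B, D, E, G, L, N, P, Q}. Minimal: {Q}⁺ = {E, G, L, N, Q}; {B}⁺ = {B} — none reach the full schema.
{D, Q}⁺: Q→ELN adds E, L, N; LQ→EG adds G; DGN→EPQ adds P; EP→B adds B → {B, D, E, G, L, N, P, Q}. Minimal: {Q}⁺ = {E, G, L, N, Q}; {D}⁺ = {D} — none reach the full schema.
{E, P}⁺: EP→B adds B; BE→DGL adds D, G, L; EP→N adds N; DGN→EPQ adds Q → {B, D, E, G, L, N, P, Q}. Minimal: {P}⁺ = {P}; {E}⁺ = {E} — none reach the full schema.
{P, Q}⁺: Q→ELN adds E, L, N; EP→B adds B; BE→DGL adds D, G → {B, D, E, G, L, N, P, Q}. Minimal: {Q}⁺ = {E, G, L, N, Q}; {P}⁺ = {P} — none reach the full schema.
{B, E, N}⁺: BE→DGL adds D, G, L; DGN→EPQ adds P, Q → {B, D, E, G, L, N, P, Q}. Minimal: {E, N}⁺ = {E, N}; {B, N}⁺ = {B, N}; {B, E}⁺ = {B, D, E, G, L} — none reach the full schema.
{D, G, N}⁺: DGN→EPQ adds E, P, Q; Q→ELN adds L; EP→B adds B → {B, D, E, G, L, N, P, Q}. Minimal: {G, N}⁺ = {G, N}; {D, N}⁺ = {D, N}; {D, G}⁺ = {D, G} — none reach the full schema.
Any other superkey contains one of these as a subset, so there are no further candidate keys.

{B, Q}, {D, Q}, {E, P}, {P, Q}, {B, E, N}, {D, G, N}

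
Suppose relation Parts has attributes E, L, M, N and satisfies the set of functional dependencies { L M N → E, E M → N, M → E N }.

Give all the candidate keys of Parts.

LM

Attributes L, M never appear on any right-hand side, so every candidate key must contain {L, M}.
{L, M}⁺ = {E, L, M, N}, which is all of the schema, so {L, M} is the only candidate key.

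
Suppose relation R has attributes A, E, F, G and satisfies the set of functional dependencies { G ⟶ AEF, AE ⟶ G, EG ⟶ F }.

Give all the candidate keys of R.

G, AE

{G}⁺: G→AEF adds A, E, F → {A, E, F, G}.
{A, E}⁺: AE→G adds G; EG→F adds F → {A, E, F, G}. Minimal: {E}⁺ = {E}; {A}⁺ = {A} — none reach the full schema.
Any other superkey contains one of these as a subset, so there are no further candidate keys.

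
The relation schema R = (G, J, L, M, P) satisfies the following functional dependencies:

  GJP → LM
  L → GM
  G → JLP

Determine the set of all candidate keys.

G; L

{G}⁺: G→JLP adds J, L, P; GJP→LM adds M → {G, J, L, M, P}.
{L}⁺: L→GM adds G, M; G→JLP adds J, P → {G, J, L, M, P}.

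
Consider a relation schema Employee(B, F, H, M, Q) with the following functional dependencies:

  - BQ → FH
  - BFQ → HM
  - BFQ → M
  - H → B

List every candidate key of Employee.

Attribute Q never appears on the right-hand side of any dependency, so Q must belong to every candidate key.
{Q}⁺ = {Q}, which is not all of the schema, so we must add further attributes.
{B, Q}⁺: BQ→FH adds F, H; BFQ→HM adds M → {B, F, H, M, Q}.
{H, Q}⁺: H→B adds B; BQ→FH adds F; BFQ→HM adds M → {B, F, H, M, Q}.

BQ, HQ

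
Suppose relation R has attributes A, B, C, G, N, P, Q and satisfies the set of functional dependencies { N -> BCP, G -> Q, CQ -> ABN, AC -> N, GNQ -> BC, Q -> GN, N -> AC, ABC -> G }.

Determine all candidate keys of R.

G; N; Q; AC

{G}⁺: G→Q adds Q; Q→GN adds N; N→AC adds A, C; N→BCP adds B, P → {A, B, C, G, N, P, Q}.
{N}⁺: N→BCP adds B, C, P; N→AC adds A; ABC→G adds G; G→Q adds Q → {A, B, C, G, N, P, Q}.
{Q}⁺: Q→GN adds G, N; N→AC adds A, C; N→BCP adds B, P → {A, B, C, G, N, P, Q}.
{A, C}⁺: AC→N adds N; N→BCP adds B, P; ABC→G adds G; G→Q adds Q → {A, B, C, G, N, P, Q}. Minimal: {C}⁺ = {C}; {A}⁺ = {A} — none reach the full schema.
Any other superkey contains one of these as a subset, so there are no further candidate keys.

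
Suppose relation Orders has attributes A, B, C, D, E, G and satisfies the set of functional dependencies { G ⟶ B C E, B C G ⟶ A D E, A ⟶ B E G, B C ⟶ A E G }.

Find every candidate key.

{A}⁺: A→BEG adds B, E, G; G→BCE adds C; BCG→ADE adds D → {A, B, C, D, E, G}.
{G}⁺: G→BCE adds B, C, E; BCG→ADE adds A, D → {A, B, C, D, E, G}.
{B, C}⁺: BC→AEG adds A, E, G; BCG→ADE adds D → {A, B, C, D, E, G}. Minimal: {C}⁺ = {C}; {B}⁺ = {B} — none reach the full schema.
Any other superkey contains one of these as a subset, so there are no further candidate keys.

{A}, {G}, {B, C}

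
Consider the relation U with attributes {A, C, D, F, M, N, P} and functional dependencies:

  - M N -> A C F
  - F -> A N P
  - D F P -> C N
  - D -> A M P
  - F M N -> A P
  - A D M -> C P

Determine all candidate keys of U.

Attribute D never appears on the right-hand side of any dependency, so D must belong to every candidate key.
{D}⁺ = {A, C, D, M, P}, which is not all of the schema, so we must add further attributes.
{D, F}⁺: F→ANP adds A, N, P; DFP→CN adds C; D→AMP adds M → {A, C, D, F, M, N, P}. Minimal: {F}⁺ = {A, F, N, P}; {D}⁺ = {A, C, D, M, P} — none reach the full schema.
{D, N}⁺: D→AMP adds A, M, P; ADM→CP adds C; MN→ACF adds F → {A, C, D, F, M, N, P}. Minimal: {N}⁺ = {N}; {D}⁺ = {A, C, D, M, P} — none reach the full schema.

(D, F), (D, N)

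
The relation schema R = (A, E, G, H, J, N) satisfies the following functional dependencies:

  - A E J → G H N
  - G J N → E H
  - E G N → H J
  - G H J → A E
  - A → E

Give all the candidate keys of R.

{A, J}⁺: A→E adds E; AEJ→GHN adds G, H, N → {A, E, G, H, J, N}. Minimal: {J}⁺ = {J}; {A}⁺ = {A, E} — none reach the full schema.
{A, G, N}⁺: A→E adds E; EGN→HJ adds H, J → {A, E, G, H, J, N}. Minimal: {G, N}⁺ = {G, N}; {A, N}⁺ = {A, E, N}; {A, G}⁺ = {A, E, G} — none reach the full schema.
{E, G, N}⁺: EGN→HJ adds H, J; GHJ→AE adds A → {A, E, G, H, J, N}. Minimal: {G, N}⁺ = {G, N}; {E, N}⁺ = {E, N}; {E, G}⁺ = {E, G} — none reach the full schema.
{G, H, J}⁺: GHJ→AE adds A, E; AEJ→GHN adds N → {A, E, G, H, J, N}. Minimal: {H, J}⁺ = {H, J}; {G, J}⁺ = {G, J}; {G, H}⁺ = {G, H} — none reach the full schema.
{G, J, N}⁺: GJN→EH adds E, H; GHJ→AE adds A → {A, E, G, H, J, N}. Minimal: {J, N}⁺ = {J, N}; {G, N}⁺ = {G, N}; {G, J}⁺ = {G, J} — none reach the full schema.

AJ, AGN, EGN, GHJ, GJN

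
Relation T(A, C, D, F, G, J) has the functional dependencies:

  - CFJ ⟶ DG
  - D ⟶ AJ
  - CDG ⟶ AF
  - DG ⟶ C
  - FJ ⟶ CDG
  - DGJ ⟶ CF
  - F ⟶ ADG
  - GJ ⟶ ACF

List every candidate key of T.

{F}; {D, G}; {G, J}

{F}⁺: F→ADG adds A, D, G; D→AJ adds J; DG→C adds C → {A, C, D, F, G, J}.
{D, G}⁺: D→AJ adds A, J; DG→C adds C; DGJ→CF adds F → {A, C, D, F, G, J}. Minimal: {G}⁺ = {G}; {D}⁺ = {A, D, J} — none reach the full schema.
{G, J}⁺: GJ→ACF adds A, C, F; CFJ→DG adds D → {A, C, D, F, G, J}. Minimal: {J}⁺ = {J}; {G}⁺ = {G} — none reach the full schema.
Any other superkey contains one of these as a subset, so there are no further candidate keys.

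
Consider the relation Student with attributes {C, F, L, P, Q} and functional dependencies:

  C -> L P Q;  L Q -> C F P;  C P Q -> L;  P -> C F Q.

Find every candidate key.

{C}; {P}; {L, Q}

{C}⁺: C→LPQ adds L, P, Q; LQ→CFP adds F → {C, F, L, P, Q}.
{P}⁺: P→CFQ adds C, F, Q; C→LPQ adds L → {C, F, L, P, Q}.
{L, Q}⁺: LQ→CFP adds C, F, P → {C, F, L, P, Q}. Minimal: {Q}⁺ = {Q}; {L}⁺ = {L} — none reach the full schema.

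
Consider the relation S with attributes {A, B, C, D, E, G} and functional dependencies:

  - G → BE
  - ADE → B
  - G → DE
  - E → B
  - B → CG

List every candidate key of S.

Attribute A never appears on the right-hand side of any dependency, so A must belong to every candidate key.
{A}⁺ = {A}, which is not all of the schema, so we must add further attributes.
{A, B}⁺: B→CG adds C, G; G→BE adds E; G→DE adds D → {A, B, C, D, E, G}. Minimal: {B}⁺ = {B, C, D, E, G}; {A}⁺ = {A} — none reach the full schema.
{A, E}⁺: E→B adds B; B→CG adds C, G; G→DE adds D → {A, B, C, D, E, G}. Minimal: {E}⁺ = {B, C, D, E, G}; {A}⁺ = {A} — none reach the full schema.
{A, G}⁺: G→BE adds B, E; G→DE adds D; B→CG adds C → {A, B, C, D, E, G}. Minimal: {G}⁺ = {B, C, D, E, G}; {A}⁺ = {A} — none reach the full schema.
Any other superkey contains one of these as a subset, so there are no further candidate keys.

(A, B), (A, E), (A, G)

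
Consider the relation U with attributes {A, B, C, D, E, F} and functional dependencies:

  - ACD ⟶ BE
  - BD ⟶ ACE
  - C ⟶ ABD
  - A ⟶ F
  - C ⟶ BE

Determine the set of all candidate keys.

{C}⁺: C→ABD adds A, B, D; A→F adds F; C→BE adds E → {A, B, C, D, E, F}.
{B, D}⁺: BD→ACE adds A, C, E; A→F adds F → {A, B, C, D, E, F}. Minimal: {D}⁺ = {D}; {B}⁺ = {B} — none reach the full schema.

(C), (B, D)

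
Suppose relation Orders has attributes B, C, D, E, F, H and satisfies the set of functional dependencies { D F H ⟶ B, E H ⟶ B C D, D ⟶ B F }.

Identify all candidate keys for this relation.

Attributes E, H never appear on any right-hand side, so every candidate key must contain {E, H}.
{E, H}⁺ = {B, C, D, E, F, H}, which is all of the schema, so {E, H} is the only candidate key.

{E, H}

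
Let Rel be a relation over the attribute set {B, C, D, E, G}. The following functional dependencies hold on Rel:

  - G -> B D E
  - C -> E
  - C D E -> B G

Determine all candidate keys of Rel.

Attribute C never appears on the right-hand side of any dependency, so C must belong to every candidate key.
{C}⁺ = {C, E}, which is not all of the schema, so we must add further attributes.
{C, D}⁺: C→E adds E; CDE→BG adds B, G → {B, C, D, E, G}.
{C, G}⁺: G→BDE adds B, D, E → {B, C, D, E, G}.

(C, D), (C, G)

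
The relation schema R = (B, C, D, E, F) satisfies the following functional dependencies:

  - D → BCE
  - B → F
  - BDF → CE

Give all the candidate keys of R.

Attribute D never appears on the right-hand side of any dependency, so D must belong to every candidate key.
{D}⁺ = {B, C, D, E, F}, which is all of the schema, so {D} is the only candidate key.

{D}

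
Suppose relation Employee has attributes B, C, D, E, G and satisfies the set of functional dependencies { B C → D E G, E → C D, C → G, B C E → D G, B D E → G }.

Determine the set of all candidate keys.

BC; BE

Attribute B never appears on the right-hand side of any dependency, so B must belong to every candidate key.
{B}⁺ = {B}, which is not all of the schema, so we must add further attributes.
{B, C}⁺: BC→DEG adds D, E, G → {B, C, D, E, G}.
{B, E}⁺: E→CD adds C, D; C→G adds G → {B, C, D, E, G}.
Any other superkey contains one of these as a subset, so there are no further candidate keys.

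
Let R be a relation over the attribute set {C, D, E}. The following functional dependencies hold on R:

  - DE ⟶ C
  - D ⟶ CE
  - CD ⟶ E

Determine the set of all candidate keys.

Attribute D never appears on the right-hand side of any dependency, so D must belong to every candidate key.
{D}⁺ = {C, D, E}, which is all of the schema, so {D} is the only candidate key.

(D)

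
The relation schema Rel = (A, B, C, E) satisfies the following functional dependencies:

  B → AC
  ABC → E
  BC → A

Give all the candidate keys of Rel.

Attribute B never appears on the right-hand side of any dependency, so B must belong to every candidate key.
{B}⁺ = {A, B, C, E}, which is all of the schema, so {B} is the only candidate key.

(B)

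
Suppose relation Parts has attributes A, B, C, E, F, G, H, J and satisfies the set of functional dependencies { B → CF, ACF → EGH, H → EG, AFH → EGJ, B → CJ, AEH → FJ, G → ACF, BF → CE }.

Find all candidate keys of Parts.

{A, B}; {B, G}; {B, H}

Attribute B never appears on the right-hand side of any dependency, so B must belong to every candidate key.
{B}⁺ = {B, C, E, F, J}, which is not all of the schema, so we must add further attributes.
{A, B}⁺: B→CF adds C, F; ACF→EGH adds E, G, H; AFH→EGJ adds J → {A, B, C, E, F, G, H, J}.
{B, G}⁺: B→CF adds C, F; B→CJ adds J; G→ACF adds A; BF→CE adds E; ACF→EGH adds H → {A, B, C, E, F, G, H, J}.
{B, H}⁺: B→CF adds C, F; H→EG adds E, G; B→CJ adds J; G→ACF adds A → {A, B, C, E, F, G, H, J}.
Any other superkey contains one of these as a subset, so there are no further candidate keys.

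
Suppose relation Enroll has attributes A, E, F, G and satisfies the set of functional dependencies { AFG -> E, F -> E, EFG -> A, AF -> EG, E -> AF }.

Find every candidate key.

{E}⁺: E→AF adds A, F; AF→EG adds G → {A, E, F, G}.
{F}⁺: F→E adds E; E→AF adds A; AF→EG adds G → {A, E, F, G}.

(E), (F)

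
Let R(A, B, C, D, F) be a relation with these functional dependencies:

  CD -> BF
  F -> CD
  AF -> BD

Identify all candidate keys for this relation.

{A, F}, {A, C, D}

Attribute A never appears on the right-hand side of any dependency, so A must belong to every candidate key.
{A}⁺ = {A}, which is not all of the schema, so we must add further attributes.
{A, F}⁺: F→CD adds C, D; AF→BD adds B → {A, B, C, D, F}. Minimal: {F}⁺ = {B, C, D, F}; {A}⁺ = {A} — none reach the full schema.
{A, C, D}⁺: CD→BF adds B, F → {A, B, C, D, F}. Minimal: {C, D}⁺ = {B, C, D, F}; {A, D}⁺ = {A, D}; {A, C}⁺ = {A, C} — none reach the full schema.
Any other superkey contains one of these as a subset, so there are no further candidate keys.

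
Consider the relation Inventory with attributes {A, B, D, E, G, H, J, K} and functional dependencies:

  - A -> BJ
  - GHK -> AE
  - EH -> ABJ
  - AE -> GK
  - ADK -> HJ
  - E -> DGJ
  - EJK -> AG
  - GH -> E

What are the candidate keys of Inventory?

{A, E}⁺: A→BJ adds B, J; AE→GK adds G, K; E→DGJ adds D; ADK→HJ adds H → {A, B, D, E, G, H, J, K}. Minimal: {E}⁺ = {D, E, G, J}; {A}⁺ = {A, B, J} — none reach the full schema.
{E, H}⁺: EH→ABJ adds A, B, J; AE→GK adds G, K; E→DGJ adds D → {A, B, D, E, G, H, J, K}. Minimal: {H}⁺ = {H}; {E}⁺ = {D, E, G, J} — none reach the full schema.
{E, K}⁺: E→DGJ adds D, G, J; EJK→AG adds A; A→BJ adds B; ADK→HJ adds H → {A, B, D, E, G, H, J, K}. Minimal: {K}⁺ = {K}; {E}⁺ = {D, E, G, J} — none reach the full schema.
{G, H}⁺: GH→E adds E; EH→ABJ adds A, B, J; AE→GK adds K; E→DGJ adds D → {A, B, D, E, G, H, J, K}. Minimal: {H}⁺ = {H}; {G}⁺ = {G} — none reach the full schema.
{A, D, G, K}⁺: A→BJ adds B, J; ADK→HJ adds H; GH→E adds E → {A, B, D, E, G, H, J, K}. Minimal: {D, G, K}⁺ = {D, G, K}; {A, G, K}⁺ = {A, B, G, J, K}; {A, D, K}⁺ = {A, B, D, H, J, K}; … — none reach the full schema.

{A, E}; {E, H}; {E, K}; {G, H}; {A, D, G, K}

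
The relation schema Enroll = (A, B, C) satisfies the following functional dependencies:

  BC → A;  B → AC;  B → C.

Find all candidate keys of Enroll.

{B}⁺: B→AC adds A, C → {A, B, C}.
No other minimal superkey exists.

{B}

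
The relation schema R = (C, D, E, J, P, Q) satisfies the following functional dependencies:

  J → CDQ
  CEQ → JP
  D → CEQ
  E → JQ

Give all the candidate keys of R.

{D}, {E}, {J}

{D}⁺: D→CEQ adds C, E, Q; E→JQ adds J; CEQ→JP adds P → {C, D, E, J, P, Q}.
{E}⁺: E→JQ adds J, Q; J→CDQ adds C, D; CEQ→JP adds P → {C, D, E, J, P, Q}.
{J}⁺: J→CDQ adds C, D, Q; D→CEQ adds E; CEQ→JP adds P → {C, D, E, J, P, Q}.
Any other superkey contains one of these as a subset, so there are no further candidate keys.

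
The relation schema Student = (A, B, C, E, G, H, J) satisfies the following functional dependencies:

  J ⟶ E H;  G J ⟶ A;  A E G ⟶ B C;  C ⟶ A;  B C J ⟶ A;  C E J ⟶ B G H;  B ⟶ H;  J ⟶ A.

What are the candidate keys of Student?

CJ, GJ

Attribute J never appears on the right-hand side of any dependency, so J must belong to every candidate key.
{J}⁺ = {A, E, H, J}, which is not all of the schema, so we must add further attributes.
{C, J}⁺: J→EH adds E, H; C→A adds A; CEJ→BGH adds B, G → {A, B, C, E, G, H, J}. Minimal: {J}⁺ = {A, E, H, J}; {C}⁺ = {A, C} — none reach the full schema.
{G, J}⁺: J→EH adds E, H; GJ→A adds A; AEG→BC adds B, C → {A, B, C, E, G, H, J}. Minimal: {J}⁺ = {A, E, H, J}; {G}⁺ = {G} — none reach the full schema.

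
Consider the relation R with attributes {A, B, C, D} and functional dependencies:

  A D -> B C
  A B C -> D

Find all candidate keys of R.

Attribute A never appears on the right-hand side of any dependency, so A must belong to every candidate key.
{A}⁺ = {A}, which is not all of the schema, so we must add further attributes.
{A, D}⁺: AD→BC adds B, C → {A, B, C, D}.
{A, B, C}⁺: ABC→D adds D → {A, B, C, D}.
Any other superkey contains one of these as a subset, so there are no further candidate keys.

{A, D}, {A, B, C}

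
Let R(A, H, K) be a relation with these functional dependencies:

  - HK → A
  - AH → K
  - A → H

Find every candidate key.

{A}⁺: A→H adds H; AH→K adds K → {A, H, K}.
{H, K}⁺: HK→A adds A → {A, H, K}.
Any other superkey contains one of these as a subset, so there are no further candidate keys.

{A}, {H, K}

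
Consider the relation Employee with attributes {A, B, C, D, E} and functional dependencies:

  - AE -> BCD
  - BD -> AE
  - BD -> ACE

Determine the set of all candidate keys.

AE, BD

{A, E}⁺: AE→BCD adds B, C, D → {A, B, C, D, E}. Minimal: {E}⁺ = {E}; {A}⁺ = {A} — none reach the full schema.
{B, D}⁺: BD→AE adds A, E; BD→ACE adds C → {A, B, C, D, E}. Minimal: {D}⁺ = {D}; {B}⁺ = {B} — none reach the full schema.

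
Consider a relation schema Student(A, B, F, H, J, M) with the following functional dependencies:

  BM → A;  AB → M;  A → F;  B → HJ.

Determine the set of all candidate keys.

{A, B}⁺: AB→M adds M; A→F adds F; B→HJ adds H, J → {A, B, F, H, J, M}. Minimal: {B}⁺ = {B, H, J}; {A}⁺ = {A, F} — none reach the full schema.
{B, M}⁺: BM→A adds A; A→F adds F; B→HJ adds H, J → {A, B, F, H, J, M}. Minimal: {M}⁺ = {M}; {B}⁺ = {B, H, J} — none reach the full schema.

{A, B}, {B, M}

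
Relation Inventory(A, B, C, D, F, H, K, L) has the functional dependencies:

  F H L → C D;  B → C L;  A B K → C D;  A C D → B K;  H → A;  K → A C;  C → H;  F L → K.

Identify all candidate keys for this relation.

{B, F}, {F, L}, {C, D, F}, {D, F, K}

Attribute F never appears on the right-hand side of any dependency, so F must belong to every candidate key.
{F}⁺ = {F}, which is not all of the schema, so we must add further attributes.
{B, F}⁺: B→CL adds C, L; C→H adds H; FL→K adds K; FHL→CD adds D; H→A adds A → {A, B, C, D, F, H, K, L}. Minimal: {F}⁺ = {F}; {B}⁺ = {A, B, C, H, L} — none reach the full schema.
{F, L}⁺: FL→K adds K; K→AC adds A, C; C→H adds H; FHL→CD adds D; ACD→BK adds B → {A, B, C, D, F, H, K, L}. Minimal: {L}⁺ = {L}; {F}⁺ = {F} — none reach the full schema.
{C, D, F}⁺: C→H adds H; H→A adds A; ACD→BK adds B, K; B→CL adds L → {A, B, C, D, F, H, K, L}. Minimal: {D, F}⁺ = {D, F}; {C, F}⁺ = {A, C, F, H}; {C, D}⁺ = {A, B, C, D, H, K, L} — none reach the full schema.
{D, F, K}⁺: K→AC adds A, C; C→H adds H; ACD→BK adds B; B→CL adds L → {A, B, C, D, F, H, K, L}. Minimal: {F, K}⁺ = {A, C, F, H, K}; {D, K}⁺ = {A, B, C, D, H, K, L}; {D, F}⁺ = {D, F} — none reach the full schema.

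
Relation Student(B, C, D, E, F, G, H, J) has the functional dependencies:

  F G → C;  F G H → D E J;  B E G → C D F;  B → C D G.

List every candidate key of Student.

{B, E, H}; {B, F, H}

Attributes B, H never appear on any right-hand side, so every candidate key must contain {B, H}.
{B, H}⁺ = {B, C, D, G, H}, which is not all of the schema, so we must add further attributes.
{B, E, H}⁺: B→CDG adds C, D, G; BEG→CDF adds F; FGH→DEJ adds J → {B, C, D, E, F, G, H, J}. Minimal: {E, H}⁺ = {E, H}; {B, H}⁺ = {B, C, D, G, H}; {B, E}⁺ = {B, C, D, E, F, G} — none reach the full schema.
{B, F, H}⁺: B→CDG adds C, D, G; FGH→DEJ adds E, J → {B, C, D, E, F, G, H, J}. Minimal: {F, H}⁺ = {F, H}; {B, H}⁺ = {B, C, D, G, H}; {B, F}⁺ = {B, C, D, F, G} — none reach the full schema.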